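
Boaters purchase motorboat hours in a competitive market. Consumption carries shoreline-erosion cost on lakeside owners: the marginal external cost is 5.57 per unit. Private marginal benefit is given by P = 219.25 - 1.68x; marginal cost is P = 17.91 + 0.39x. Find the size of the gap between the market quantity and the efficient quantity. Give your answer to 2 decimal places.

2.69 units

Market equilibrium (private): 17.91 + 0.39x = 219.25 - 1.68x → x_m = 97.2657.
Social marginal benefit = demand − MEC = 213.68 - 1.68x.
Set SMB = MC: 213.68 - 1.68x = 17.91 + 0.39x → x* = 94.5749.
Gap = |97.2657 − 94.5749| = 2.6908.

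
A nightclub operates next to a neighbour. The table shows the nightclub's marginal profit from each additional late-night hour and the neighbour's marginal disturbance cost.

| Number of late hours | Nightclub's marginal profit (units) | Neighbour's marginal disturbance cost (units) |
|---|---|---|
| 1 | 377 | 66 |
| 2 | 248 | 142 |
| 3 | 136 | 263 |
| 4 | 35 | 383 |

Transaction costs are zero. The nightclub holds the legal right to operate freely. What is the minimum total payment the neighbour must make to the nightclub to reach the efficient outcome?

171

Left alone the nightclub would choose level 4 (marginal profit stays positive).
Efficient level: k* = 2 (marginal profit ≥ marginal disturbance cost through 2).
The neighbour must at least cover the nightclub's forgone profit from cutting 4→2: 136 + 35 = 171.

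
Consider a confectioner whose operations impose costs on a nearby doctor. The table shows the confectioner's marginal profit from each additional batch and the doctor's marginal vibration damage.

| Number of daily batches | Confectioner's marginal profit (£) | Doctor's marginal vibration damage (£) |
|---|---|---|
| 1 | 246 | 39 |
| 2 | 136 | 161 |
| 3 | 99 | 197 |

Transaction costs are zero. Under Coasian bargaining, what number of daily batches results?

Bargaining reaches the level where marginal profit last exceeds marginal vibration damage.
That holds through level 1 (246 ≥ 39) but not at 2 (136 < 161).

1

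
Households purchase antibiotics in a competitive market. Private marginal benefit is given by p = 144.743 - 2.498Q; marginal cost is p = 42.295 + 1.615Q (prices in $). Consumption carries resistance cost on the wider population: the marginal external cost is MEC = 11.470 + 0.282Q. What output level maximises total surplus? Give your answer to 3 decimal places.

Q* = 20.700

Social marginal benefit = demand − MEC = 133.273 - 2.780Q.
Set SMB = MC: 133.273 - 2.780Q = 42.295 + 1.615Q → Q* = 20.7003.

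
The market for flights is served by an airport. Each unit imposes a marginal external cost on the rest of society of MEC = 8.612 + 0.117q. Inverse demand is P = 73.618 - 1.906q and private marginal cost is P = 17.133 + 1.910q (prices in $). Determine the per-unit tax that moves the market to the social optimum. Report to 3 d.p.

tax = $10.036 per unit

Social marginal cost = private MC + MEC = 25.745 + 2.027q.
Set SMC = demand: 25.745 + 2.027q = 73.618 - 1.906q → q* = 12.1721.
The Pigouvian tax equals MEC at q*: 8.612 + 0.117×12.1721 = 10.0361.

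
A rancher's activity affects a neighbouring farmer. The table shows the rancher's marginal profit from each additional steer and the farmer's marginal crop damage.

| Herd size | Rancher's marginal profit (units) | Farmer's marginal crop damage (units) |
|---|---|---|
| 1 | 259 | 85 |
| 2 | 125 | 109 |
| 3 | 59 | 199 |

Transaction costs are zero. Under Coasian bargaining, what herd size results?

2

Bargaining reaches the level where marginal profit last exceeds marginal crop damage.
That holds through level 2 (125 ≥ 109) but not at 3 (59 < 199).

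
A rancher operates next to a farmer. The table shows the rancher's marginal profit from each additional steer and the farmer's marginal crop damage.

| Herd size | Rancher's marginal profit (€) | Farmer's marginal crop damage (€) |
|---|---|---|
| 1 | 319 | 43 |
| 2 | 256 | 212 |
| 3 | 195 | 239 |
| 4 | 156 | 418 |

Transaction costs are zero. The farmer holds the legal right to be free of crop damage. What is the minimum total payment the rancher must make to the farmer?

€255

Efficient level: marginal profit ≥ marginal crop damage through level 2, so k* = 2.
With the farmer holding the right, the rancher must at least compensate total damage at k*: 43 + 212 = 255.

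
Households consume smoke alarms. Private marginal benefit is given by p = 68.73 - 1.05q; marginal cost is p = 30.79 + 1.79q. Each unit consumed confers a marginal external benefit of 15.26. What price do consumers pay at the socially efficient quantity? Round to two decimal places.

Social marginal benefit = demand + MEB = 83.99 - 1.05q.
Set SMB = MC: 83.99 - 1.05q = 30.79 + 1.79q → q* = 18.7324.
Consumer price on the demand curve at q*: 68.73 − 1.05×18.7324 = 49.0610.

P = 49.06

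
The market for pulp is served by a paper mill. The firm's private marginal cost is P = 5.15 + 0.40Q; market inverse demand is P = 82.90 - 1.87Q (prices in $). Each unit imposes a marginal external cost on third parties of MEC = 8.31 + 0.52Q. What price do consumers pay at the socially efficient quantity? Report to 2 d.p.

Social marginal cost = private MC + MEC = 13.46 + 0.92Q.
Set SMC = demand: 13.46 + 0.92Q = 82.90 - 1.87Q → Q* = 24.8889.
Consumer price on the demand curve at Q*: 82.90 − 1.87×24.8889 = 36.3578.

P = $36.36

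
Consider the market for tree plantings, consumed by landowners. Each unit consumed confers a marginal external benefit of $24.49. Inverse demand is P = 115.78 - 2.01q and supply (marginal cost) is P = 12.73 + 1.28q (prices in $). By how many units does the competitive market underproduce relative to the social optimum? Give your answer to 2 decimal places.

Market equilibrium (private): 12.73 + 1.28q = 115.78 - 2.01q → q_m = 31.3222.
Social marginal benefit = demand + MEB = 140.27 - 2.01q.
Set SMB = MC: 140.27 - 2.01q = 12.73 + 1.28q → q* = 38.7660.
Gap = |31.3222 − 38.7660| = 7.4438.

7.44 units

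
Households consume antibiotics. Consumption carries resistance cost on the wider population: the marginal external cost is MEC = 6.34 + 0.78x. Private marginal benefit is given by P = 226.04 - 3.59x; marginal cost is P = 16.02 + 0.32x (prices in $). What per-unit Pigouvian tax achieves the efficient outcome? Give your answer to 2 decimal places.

tax = $40.21 per unit

Social marginal benefit = demand − MEC = 219.70 - 4.37x.
Set SMB = MC: 219.70 - 4.37x = 16.02 + 0.32x → x* = 43.4286.
The Pigouvian tax equals MEC at x*: 6.34 + 0.78×43.4286 = 40.2143.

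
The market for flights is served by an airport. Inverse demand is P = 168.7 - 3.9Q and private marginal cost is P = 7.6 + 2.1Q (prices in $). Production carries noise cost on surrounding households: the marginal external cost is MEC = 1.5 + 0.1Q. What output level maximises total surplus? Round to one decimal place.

Social marginal cost = private MC + MEC = 9.1 + 2.2Q.
Set SMC = demand: 9.1 + 2.2Q = 168.7 - 3.9Q → Q* = 26.1639.

Q* = 26.2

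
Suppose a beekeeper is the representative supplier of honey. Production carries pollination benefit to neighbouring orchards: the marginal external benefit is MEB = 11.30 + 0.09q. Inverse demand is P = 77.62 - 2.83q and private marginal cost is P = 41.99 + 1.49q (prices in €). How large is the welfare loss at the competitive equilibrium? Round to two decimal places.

Market equilibrium (private): 41.99 + 1.49q = 77.62 - 2.83q → q_m = 8.2477.
Social marginal cost = private MC − MEB = 30.69 + 1.40q.
Set SMC = demand: 30.69 + 1.40q = 77.62 - 2.83q → q* = 11.0946.
Height of the DWL triangle at q_m is demand(q_m) − SMC(q_m) = MEB(q_m) = 12.0423.
DWL = ½ × 2.8469 × 12.0423 = 17.1416.

DWL = €17.14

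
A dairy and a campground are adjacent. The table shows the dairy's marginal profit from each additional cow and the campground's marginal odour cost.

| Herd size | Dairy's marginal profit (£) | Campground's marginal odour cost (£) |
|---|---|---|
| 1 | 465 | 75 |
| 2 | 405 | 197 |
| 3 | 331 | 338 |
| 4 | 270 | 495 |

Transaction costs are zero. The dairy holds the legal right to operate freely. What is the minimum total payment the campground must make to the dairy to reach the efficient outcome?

£601

Left alone the dairy would choose level 4 (marginal profit stays positive).
Efficient level: k* = 2 (marginal profit ≥ marginal odour cost through 2).
The campground must at least cover the dairy's forgone profit from cutting 4→2: 331 + 270 = 601.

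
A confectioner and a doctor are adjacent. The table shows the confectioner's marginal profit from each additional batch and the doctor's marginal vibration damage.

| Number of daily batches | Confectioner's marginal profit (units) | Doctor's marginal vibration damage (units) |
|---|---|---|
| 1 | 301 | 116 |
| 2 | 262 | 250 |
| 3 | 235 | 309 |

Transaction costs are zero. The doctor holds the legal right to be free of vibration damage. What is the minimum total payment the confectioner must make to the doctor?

Efficient level: marginal profit ≥ marginal vibration damage through level 2, so k* = 2.
With the doctor holding the right, the confectioner must at least compensate total damage at k*: 116 + 250 = 366.

366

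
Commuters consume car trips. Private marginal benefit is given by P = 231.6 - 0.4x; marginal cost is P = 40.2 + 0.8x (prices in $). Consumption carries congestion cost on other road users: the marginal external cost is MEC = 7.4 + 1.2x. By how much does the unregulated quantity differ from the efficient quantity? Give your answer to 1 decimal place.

Market equilibrium (private): 40.2 + 0.8x = 231.6 - 0.4x → x_m = 159.5000.
Social marginal benefit = demand − MEC = 224.2 - 1.6x.
Set SMB = MC: 224.2 - 1.6x = 40.2 + 0.8x → x* = 76.6667.
Gap = |159.5000 − 76.6667| = 82.8333.

82.8 units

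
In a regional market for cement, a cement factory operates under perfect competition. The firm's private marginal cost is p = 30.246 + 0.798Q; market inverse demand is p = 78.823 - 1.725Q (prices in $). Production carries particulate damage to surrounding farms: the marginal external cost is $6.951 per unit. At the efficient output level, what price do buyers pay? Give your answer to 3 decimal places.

Social marginal cost = private MC + MEC = 37.197 + 0.798Q.
Set SMC = demand: 37.197 + 0.798Q = 78.823 - 1.725Q → Q* = 16.4986.
Consumer price on the demand curve at Q*: 78.823 − 1.725×16.4986 = 50.3629.

P = $50.363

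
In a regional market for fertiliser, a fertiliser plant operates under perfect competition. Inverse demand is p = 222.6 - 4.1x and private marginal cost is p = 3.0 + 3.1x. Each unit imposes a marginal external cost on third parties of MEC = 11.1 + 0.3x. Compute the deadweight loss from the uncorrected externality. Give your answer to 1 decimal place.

DWL = 27.3

Market equilibrium (private): 3.0 + 3.1x = 222.6 - 4.1x → x_m = 30.5000.
Social marginal cost = private MC + MEC = 14.1 + 3.4x.
Set SMC = demand: 14.1 + 3.4x = 222.6 - 4.1x → x* = 27.8000.
The loss is the area between SMC and demand from x* to x_m; with linear curves that's a triangle of height MEC(x_m).
DWL = ½ × 2.7000 × 20.2500 = 27.3375.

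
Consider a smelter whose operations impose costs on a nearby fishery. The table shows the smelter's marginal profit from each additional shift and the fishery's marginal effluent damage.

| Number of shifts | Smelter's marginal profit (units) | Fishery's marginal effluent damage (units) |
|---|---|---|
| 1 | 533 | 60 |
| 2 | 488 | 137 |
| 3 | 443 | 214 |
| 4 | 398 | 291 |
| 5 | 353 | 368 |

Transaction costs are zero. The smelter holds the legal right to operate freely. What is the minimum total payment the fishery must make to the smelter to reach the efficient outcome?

353

Left alone the smelter would choose level 5 (marginal profit stays positive).
Efficient level: k* = 4 (marginal profit ≥ marginal effluent damage through 4).
The fishery must at least cover the smelter's forgone profit from cutting 5→4: 353 = 353.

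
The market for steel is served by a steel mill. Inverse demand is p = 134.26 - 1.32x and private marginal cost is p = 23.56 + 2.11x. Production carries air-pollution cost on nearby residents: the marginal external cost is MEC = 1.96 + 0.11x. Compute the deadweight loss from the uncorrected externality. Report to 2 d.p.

Market equilibrium (private): 23.56 + 2.11x = 134.26 - 1.32x → x_m = 32.2741.
Social marginal cost = private MC + MEC = 25.52 + 2.22x.
Set SMC = demand: 25.52 + 2.22x = 134.26 - 1.32x → x* = 30.7175.
Between x* and x_m the wedge SMC − demand runs linearly from 0 to MEC(x_m), so the loss is a triangle.
DWL = ½ × 1.5566 × 5.5101 = 4.2885.

DWL = 4.29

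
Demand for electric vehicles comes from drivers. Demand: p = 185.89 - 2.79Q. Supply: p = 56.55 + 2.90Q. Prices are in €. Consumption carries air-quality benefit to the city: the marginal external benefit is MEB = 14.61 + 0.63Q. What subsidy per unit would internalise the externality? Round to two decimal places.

subsidy = €32.53 per unit

Social marginal benefit = demand + MEB = 200.50 - 2.16Q.
Set SMB = MC: 200.50 - 2.16Q = 56.55 + 2.90Q → Q* = 28.4486.
The Pigouvian subsidy equals MEB at Q*: 14.61 + 0.63×28.4486 = 32.5326.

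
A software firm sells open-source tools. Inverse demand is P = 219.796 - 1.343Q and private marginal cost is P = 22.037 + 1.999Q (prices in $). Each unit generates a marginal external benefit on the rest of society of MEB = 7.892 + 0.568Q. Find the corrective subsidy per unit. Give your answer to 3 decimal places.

subsidy = $50.001 per unit

Social marginal cost = private MC − MEB = 14.145 + 1.431Q.
Set SMC = demand: 14.145 + 1.431Q = 219.796 - 1.343Q → Q* = 74.1352.
The Pigouvian subsidy equals MEB at Q*: 7.892 + 0.568×74.1352 = 50.0008.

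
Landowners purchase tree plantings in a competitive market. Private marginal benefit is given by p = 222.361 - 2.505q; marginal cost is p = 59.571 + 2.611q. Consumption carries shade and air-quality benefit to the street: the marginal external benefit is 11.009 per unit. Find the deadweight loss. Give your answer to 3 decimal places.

Market equilibrium (private): 59.571 + 2.611q = 222.361 - 2.505q → q_m = 31.8198.
Social marginal benefit = demand + MEB = 233.370 - 2.505q.
Set SMB = MC: 233.370 - 2.505q = 59.571 + 2.611q → q* = 33.9717.
Height of the DWL triangle at q_m is SMB(q_m) − MC(q_m) = MEB(q_m) = 11.0090.
DWL = ½ × 2.1519 × 11.0090 = 11.8451.

DWL = 11.845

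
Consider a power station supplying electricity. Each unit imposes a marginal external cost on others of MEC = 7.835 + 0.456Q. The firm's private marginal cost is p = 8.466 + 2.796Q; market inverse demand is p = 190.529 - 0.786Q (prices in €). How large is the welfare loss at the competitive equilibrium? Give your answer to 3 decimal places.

DWL = €119.088

Market equilibrium (private): 8.466 + 2.796Q = 190.529 - 0.786Q → Q_m = 50.8272.
Social marginal cost = private MC + MEC = 16.301 + 3.252Q.
Set SMC = demand: 16.301 + 3.252Q = 190.529 - 0.786Q → Q* = 43.1471.
The loss is the area between SMC and demand from Q* to Q_m; with linear curves that's a triangle of height MEC(Q_m).
DWL = ½ × 7.6801 × 31.0122 = 119.0884.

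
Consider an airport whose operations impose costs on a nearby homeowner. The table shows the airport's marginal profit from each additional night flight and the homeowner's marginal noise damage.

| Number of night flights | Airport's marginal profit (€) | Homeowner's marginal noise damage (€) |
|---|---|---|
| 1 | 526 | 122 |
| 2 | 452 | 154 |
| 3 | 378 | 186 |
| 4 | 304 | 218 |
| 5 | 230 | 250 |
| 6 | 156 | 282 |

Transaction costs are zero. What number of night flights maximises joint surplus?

Bargaining reaches the level where marginal profit last exceeds marginal noise damage.
That holds through level 4 (304 ≥ 218) but not at 5 (230 < 250).

4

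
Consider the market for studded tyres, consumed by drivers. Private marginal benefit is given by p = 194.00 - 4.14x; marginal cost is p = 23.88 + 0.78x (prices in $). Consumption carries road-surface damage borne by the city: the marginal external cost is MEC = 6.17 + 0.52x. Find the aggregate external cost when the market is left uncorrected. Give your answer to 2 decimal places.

$524.19

Market equilibrium (private): 23.88 + 0.78x = 194.00 - 4.14x → x_m = 34.5772.
Total external cost = ∫₀^{x_m} (6.17 + 0.52x) dx = 6.17×34.5772 + ½×0.52×34.5772² = 524.1928.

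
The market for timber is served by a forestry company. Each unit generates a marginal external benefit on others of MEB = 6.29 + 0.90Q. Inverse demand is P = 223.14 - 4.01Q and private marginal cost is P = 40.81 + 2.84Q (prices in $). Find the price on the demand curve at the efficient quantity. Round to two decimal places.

P = $96.02

Social marginal cost = private MC − MEB = 34.52 + 1.94Q.
Set SMC = demand: 34.52 + 1.94Q = 223.14 - 4.01Q → Q* = 31.7008.
Consumer price on the demand curve at Q*: 223.14 − 4.01×31.7008 = 96.0198.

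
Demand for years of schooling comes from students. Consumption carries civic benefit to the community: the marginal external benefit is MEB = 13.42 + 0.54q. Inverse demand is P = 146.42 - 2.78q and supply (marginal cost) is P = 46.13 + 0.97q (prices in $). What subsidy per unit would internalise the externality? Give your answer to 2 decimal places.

subsidy = $32.55 per unit

Social marginal benefit = demand + MEB = 159.84 - 2.24q.
Set SMB = MC: 159.84 - 2.24q = 46.13 + 0.97q → q* = 35.4237.
The Pigouvian subsidy equals MEB at q*: 13.42 + 0.54×35.4237 = 32.5488.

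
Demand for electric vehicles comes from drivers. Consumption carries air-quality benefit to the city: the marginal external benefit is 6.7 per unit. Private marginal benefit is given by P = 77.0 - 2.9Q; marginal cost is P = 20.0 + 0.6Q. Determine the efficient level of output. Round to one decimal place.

Social marginal benefit = demand + MEB = 83.7 - 2.9Q.
Set SMB = MC: 83.7 - 2.9Q = 20.0 + 0.6Q → Q* = 18.2000.

Q* = 18.2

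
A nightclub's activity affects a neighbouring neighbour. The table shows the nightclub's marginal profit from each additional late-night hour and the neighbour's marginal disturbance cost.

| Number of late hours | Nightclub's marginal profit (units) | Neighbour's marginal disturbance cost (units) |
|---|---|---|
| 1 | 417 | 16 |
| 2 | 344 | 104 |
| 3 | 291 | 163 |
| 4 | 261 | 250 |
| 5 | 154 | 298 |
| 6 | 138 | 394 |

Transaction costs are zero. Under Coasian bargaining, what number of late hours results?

Bargaining reaches the level where marginal profit last exceeds marginal disturbance cost.
That holds through level 4 (261 ≥ 250) but not at 5 (154 < 298).

4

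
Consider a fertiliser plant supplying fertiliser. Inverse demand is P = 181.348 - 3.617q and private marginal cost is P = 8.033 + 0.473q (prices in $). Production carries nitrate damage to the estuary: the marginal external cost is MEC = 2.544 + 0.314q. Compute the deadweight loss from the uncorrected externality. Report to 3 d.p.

DWL = $28.522

Market equilibrium (private): 8.033 + 0.473q = 181.348 - 3.617q → q_m = 42.3753.
Social marginal cost = private MC + MEC = 10.577 + 0.787q.
Set SMC = demand: 10.577 + 0.787q = 181.348 - 3.617q → q* = 38.7763.
Between q* and q_m the wedge SMC − demand runs linearly from 0 to MEC(q_m), so the loss is a triangle.
DWL = ½ × 3.5990 × 15.8498 = 28.5217.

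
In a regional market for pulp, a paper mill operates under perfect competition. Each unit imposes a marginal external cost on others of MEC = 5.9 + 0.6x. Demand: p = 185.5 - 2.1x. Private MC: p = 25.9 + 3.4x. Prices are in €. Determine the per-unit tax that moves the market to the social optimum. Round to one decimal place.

tax = €21.0 per unit

Social marginal cost = private MC + MEC = 31.8 + 4.0x.
Set SMC = demand: 31.8 + 4.0x = 185.5 - 2.1x → x* = 25.1967.
The Pigouvian tax equals MEC at x*: 5.9 + 0.6×25.1967 = 21.0180.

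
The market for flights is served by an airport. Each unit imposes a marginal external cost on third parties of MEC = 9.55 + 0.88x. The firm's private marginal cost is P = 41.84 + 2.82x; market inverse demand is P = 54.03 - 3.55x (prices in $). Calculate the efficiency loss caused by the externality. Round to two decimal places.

Market equilibrium (private): 41.84 + 2.82x = 54.03 - 3.55x → x_m = 1.9137.
Social marginal cost = private MC + MEC = 51.39 + 3.70x.
Set SMC = demand: 51.39 + 3.70x = 54.03 - 3.55x → x* = 0.3641.
The welfare-loss triangle has base |x_m − x*| and height MEC(x_m) (the vertical gap between SMC and demand is zero at x* and MEC at x_m).
DWL = ½ × 1.5496 × 11.2340 = 8.7041.

DWL = $8.70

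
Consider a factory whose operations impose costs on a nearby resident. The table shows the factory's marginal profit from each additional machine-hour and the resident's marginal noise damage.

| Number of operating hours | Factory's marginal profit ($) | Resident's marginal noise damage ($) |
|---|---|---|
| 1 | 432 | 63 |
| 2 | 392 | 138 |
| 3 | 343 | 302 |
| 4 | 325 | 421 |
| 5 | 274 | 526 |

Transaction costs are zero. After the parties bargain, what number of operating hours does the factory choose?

3

Bargaining reaches the level where marginal profit last exceeds marginal noise damage.
That holds through level 3 (343 ≥ 302) but not at 4 (325 < 421).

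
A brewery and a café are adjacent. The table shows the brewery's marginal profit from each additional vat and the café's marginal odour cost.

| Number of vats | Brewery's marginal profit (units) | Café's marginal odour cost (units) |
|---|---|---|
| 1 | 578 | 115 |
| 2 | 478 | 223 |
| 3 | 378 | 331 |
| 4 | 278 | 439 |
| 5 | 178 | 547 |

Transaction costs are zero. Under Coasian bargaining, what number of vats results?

3

Bargaining reaches the level where marginal profit last exceeds marginal odour cost.
That holds through level 3 (378 ≥ 331) but not at 4 (278 < 439).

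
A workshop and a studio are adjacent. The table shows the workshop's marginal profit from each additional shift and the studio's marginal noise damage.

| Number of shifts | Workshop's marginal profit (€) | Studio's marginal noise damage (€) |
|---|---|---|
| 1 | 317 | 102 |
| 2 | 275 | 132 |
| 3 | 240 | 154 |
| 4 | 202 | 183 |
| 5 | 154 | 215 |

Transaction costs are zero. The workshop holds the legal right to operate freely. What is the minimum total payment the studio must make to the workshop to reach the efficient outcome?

Left alone the workshop would choose level 5 (marginal profit stays positive).
Efficient level: k* = 4 (marginal profit ≥ marginal noise damage through 4).
The studio must at least cover the workshop's forgone profit from cutting 5→4: 154 = 154.

€154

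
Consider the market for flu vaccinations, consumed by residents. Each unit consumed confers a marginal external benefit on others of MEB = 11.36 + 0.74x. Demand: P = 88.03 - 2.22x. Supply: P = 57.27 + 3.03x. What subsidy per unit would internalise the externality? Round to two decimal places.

subsidy = 18.27 per unit

Social marginal benefit = demand + MEB = 99.39 - 1.48x.
Set SMB = MC: 99.39 - 1.48x = 57.27 + 3.03x → x* = 9.3392.
The Pigouvian subsidy equals MEB at x*: 11.36 + 0.74×9.3392 = 18.2710.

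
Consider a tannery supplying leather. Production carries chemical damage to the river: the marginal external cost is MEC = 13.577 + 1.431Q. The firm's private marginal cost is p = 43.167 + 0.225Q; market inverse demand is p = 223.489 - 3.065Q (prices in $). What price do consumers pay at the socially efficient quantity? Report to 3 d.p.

P = $115.234

Social marginal cost = private MC + MEC = 56.744 + 1.656Q.
Set SMC = demand: 56.744 + 1.656Q = 223.489 - 3.065Q → Q* = 35.3198.
Consumer price on the demand curve at Q*: 223.489 − 3.065×35.3198 = 115.2338.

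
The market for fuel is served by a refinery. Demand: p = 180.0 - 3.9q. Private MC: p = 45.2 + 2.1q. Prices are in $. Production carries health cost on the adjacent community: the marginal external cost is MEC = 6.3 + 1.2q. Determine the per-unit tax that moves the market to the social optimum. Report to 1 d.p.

tax = $27.7 per unit

Social marginal cost = private MC + MEC = 51.5 + 3.3q.
Set SMC = demand: 51.5 + 3.3q = 180.0 - 3.9q → q* = 17.8472.
The Pigouvian tax equals MEC at q*: 6.3 + 1.2×17.8472 = 27.7166.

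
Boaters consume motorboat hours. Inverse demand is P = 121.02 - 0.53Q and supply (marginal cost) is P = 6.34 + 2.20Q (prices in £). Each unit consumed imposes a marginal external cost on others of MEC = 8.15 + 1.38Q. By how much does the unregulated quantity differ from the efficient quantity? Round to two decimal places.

16.09 units

Market equilibrium (private): 6.34 + 2.20Q = 121.02 - 0.53Q → Q_m = 42.0073.
Social marginal benefit = demand − MEC = 112.87 - 1.91Q.
Set SMB = MC: 112.87 - 1.91Q = 6.34 + 2.20Q → Q* = 25.9197.
Gap = |42.0073 − 25.9197| = 16.0876.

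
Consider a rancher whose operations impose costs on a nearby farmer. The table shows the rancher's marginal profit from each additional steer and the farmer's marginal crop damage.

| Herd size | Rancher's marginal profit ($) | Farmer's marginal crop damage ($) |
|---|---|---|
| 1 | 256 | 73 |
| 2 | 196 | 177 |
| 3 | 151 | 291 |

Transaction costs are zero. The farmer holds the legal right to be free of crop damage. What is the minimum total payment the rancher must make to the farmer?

$250

Efficient level: marginal profit ≥ marginal crop damage through level 2, so k* = 2.
With the farmer holding the right, the rancher must at least compensate total damage at k*: 73 + 177 = 250.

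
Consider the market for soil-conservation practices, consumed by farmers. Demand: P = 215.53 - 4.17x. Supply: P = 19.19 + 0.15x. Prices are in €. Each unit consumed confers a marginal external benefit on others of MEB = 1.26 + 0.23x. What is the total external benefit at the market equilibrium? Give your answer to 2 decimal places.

Market equilibrium (private): 19.19 + 0.15x = 215.53 - 4.17x → x_m = 45.4491.
Total external benefit = ∫₀^{x_m} (1.26 + 0.23x) dx = 1.26×45.4491 + ½×0.23×45.4491² = 294.8122.

€294.81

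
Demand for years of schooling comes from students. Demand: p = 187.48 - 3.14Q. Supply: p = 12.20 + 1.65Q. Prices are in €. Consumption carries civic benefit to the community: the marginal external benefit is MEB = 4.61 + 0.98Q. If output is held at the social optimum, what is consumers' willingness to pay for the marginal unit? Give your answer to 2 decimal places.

Social marginal benefit = demand + MEB = 192.09 - 2.16Q.
Set SMB = MC: 192.09 - 2.16Q = 12.20 + 1.65Q → Q* = 47.2152.
Consumer price on the demand curve at Q*: 187.48 − 3.14×47.2152 = 39.2243.

P = €39.22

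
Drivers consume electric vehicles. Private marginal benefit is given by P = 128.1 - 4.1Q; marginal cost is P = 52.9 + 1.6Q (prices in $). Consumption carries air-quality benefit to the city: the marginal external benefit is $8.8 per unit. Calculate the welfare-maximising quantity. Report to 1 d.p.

Social marginal benefit = demand + MEB = 136.9 - 4.1Q.
Set SMB = MC: 136.9 - 4.1Q = 52.9 + 1.6Q → Q* = 14.7368.

Q* = 14.7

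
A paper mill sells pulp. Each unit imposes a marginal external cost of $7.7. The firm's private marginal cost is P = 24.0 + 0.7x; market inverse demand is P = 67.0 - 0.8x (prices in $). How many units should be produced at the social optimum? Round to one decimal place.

Social marginal cost = private MC + MEC = 31.7 + 0.7x.
Set SMC = demand: 31.7 + 0.7x = 67.0 - 0.8x → x* = 23.5333.

x* = 23.5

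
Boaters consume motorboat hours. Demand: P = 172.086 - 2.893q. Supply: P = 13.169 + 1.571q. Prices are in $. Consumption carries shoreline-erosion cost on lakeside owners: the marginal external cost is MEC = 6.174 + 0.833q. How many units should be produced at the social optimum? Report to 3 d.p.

Social marginal benefit = demand − MEC = 165.912 - 3.726q.
Set SMB = MC: 165.912 - 3.726q = 13.169 + 1.571q → q* = 28.8358.

q* = 28.836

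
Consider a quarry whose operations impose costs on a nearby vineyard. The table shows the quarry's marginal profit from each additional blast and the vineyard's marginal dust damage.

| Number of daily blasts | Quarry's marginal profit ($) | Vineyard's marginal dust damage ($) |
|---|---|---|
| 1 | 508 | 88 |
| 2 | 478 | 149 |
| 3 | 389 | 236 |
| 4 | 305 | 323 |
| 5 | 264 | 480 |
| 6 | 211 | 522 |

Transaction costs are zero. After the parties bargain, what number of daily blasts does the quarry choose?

Bargaining reaches the level where marginal profit last exceeds marginal dust damage.
That holds through level 3 (389 ≥ 236) but not at 4 (305 < 323).

3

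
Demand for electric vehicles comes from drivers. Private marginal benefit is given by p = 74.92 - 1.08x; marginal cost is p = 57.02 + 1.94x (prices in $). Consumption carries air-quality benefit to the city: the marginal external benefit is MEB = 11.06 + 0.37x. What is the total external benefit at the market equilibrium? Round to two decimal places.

Market equilibrium (private): 57.02 + 1.94x = 74.92 - 1.08x → x_m = 5.9272.
Total external benefit = ∫₀^{x_m} (11.06 + 0.37x) dx = 11.06×5.9272 + ½×0.37×5.9272² = 72.0542.

$72.05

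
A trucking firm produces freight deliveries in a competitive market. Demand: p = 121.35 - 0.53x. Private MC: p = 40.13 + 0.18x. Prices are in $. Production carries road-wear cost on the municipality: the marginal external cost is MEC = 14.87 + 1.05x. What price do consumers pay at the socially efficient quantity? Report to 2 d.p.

P = $101.37

Social marginal cost = private MC + MEC = 55.00 + 1.23x.
Set SMC = demand: 55.00 + 1.23x = 121.35 - 0.53x → x* = 37.6989.
Consumer price on the demand curve at x*: 121.35 − 0.53×37.6989 = 101.3696.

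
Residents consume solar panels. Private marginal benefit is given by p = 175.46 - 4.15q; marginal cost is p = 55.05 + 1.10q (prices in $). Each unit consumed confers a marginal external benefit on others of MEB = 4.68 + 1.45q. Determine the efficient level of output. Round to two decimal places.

q* = 32.92

Social marginal benefit = demand + MEB = 180.14 - 2.70q.
Set SMB = MC: 180.14 - 2.70q = 55.05 + 1.10q → q* = 32.9184.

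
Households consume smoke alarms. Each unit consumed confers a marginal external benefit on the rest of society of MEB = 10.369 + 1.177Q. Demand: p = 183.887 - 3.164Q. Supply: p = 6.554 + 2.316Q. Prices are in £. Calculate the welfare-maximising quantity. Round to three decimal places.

Q* = 43.621

Social marginal benefit = demand + MEB = 194.256 - 1.987Q.
Set SMB = MC: 194.256 - 1.987Q = 6.554 + 2.316Q → Q* = 43.6212.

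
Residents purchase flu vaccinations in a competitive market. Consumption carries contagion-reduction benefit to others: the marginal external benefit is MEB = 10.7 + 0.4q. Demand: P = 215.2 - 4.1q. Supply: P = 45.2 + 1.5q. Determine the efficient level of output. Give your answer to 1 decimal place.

Social marginal benefit = demand + MEB = 225.9 - 3.7q.
Set SMB = MC: 225.9 - 3.7q = 45.2 + 1.5q → q* = 34.7500.

q* = 34.8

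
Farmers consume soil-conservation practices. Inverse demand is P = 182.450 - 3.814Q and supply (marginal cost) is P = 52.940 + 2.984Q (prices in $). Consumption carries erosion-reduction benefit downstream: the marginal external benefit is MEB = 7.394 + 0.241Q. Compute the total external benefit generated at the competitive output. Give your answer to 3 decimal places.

$184.600

Market equilibrium (private): 52.940 + 2.984Q = 182.450 - 3.814Q → Q_m = 19.0512.
Total external benefit = ∫₀^{Q_m} (7.394 + 0.241Q) dQ = 7.394×19.0512 + ½×0.241×19.0512² = 184.5998.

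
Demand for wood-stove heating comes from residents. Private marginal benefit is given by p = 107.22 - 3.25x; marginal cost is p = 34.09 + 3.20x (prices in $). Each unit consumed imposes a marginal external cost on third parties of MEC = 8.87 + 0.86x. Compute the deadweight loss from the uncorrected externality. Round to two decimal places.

Market equilibrium (private): 34.09 + 3.20x = 107.22 - 3.25x → x_m = 11.3380.
Social marginal benefit = demand − MEC = 98.35 - 4.11x.
Set SMB = MC: 98.35 - 4.11x = 34.09 + 3.20x → x* = 8.7907.
Between x* and x_m the wedge MC − SMB runs linearly from 0 to MEC(x_m), so the loss is a triangle.
DWL = ½ × 2.5473 × 18.6207 = 23.7163.

DWL = $23.72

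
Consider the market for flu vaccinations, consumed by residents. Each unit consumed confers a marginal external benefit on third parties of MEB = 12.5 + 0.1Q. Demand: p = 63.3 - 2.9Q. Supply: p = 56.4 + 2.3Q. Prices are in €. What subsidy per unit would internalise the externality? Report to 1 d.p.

Social marginal benefit = demand + MEB = 75.8 - 2.8Q.
Set SMB = MC: 75.8 - 2.8Q = 56.4 + 2.3Q → Q* = 3.8039.
The Pigouvian subsidy equals MEB at Q*: 12.5 + 0.1×3.8039 = 12.8804.

subsidy = €12.9 per unit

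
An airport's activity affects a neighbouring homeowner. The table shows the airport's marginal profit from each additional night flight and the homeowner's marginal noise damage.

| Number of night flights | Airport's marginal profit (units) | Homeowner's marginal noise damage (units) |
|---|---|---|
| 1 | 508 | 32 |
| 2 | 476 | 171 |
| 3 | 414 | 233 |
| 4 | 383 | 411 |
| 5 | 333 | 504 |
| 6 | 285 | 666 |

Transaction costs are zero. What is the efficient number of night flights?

Bargaining reaches the level where marginal profit last exceeds marginal noise damage.
That holds through level 3 (414 ≥ 233) but not at 4 (383 < 411).

3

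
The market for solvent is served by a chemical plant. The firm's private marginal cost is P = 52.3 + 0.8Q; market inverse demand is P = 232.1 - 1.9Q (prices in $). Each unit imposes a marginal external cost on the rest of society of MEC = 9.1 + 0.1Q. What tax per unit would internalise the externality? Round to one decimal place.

tax = $15.2 per unit

Social marginal cost = private MC + MEC = 61.4 + 0.9Q.
Set SMC = demand: 61.4 + 0.9Q = 232.1 - 1.9Q → Q* = 60.9643.
The Pigouvian tax equals MEC at Q*: 9.1 + 0.1×60.9643 = 15.1964.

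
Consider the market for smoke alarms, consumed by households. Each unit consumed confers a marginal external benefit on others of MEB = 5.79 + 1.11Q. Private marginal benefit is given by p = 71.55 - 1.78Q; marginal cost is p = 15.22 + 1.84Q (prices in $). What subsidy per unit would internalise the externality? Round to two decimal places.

Social marginal benefit = demand + MEB = 77.34 - 0.67Q.
Set SMB = MC: 77.34 - 0.67Q = 15.22 + 1.84Q → Q* = 24.7490.
The Pigouvian subsidy equals MEB at Q*: 5.79 + 1.11×24.7490 = 33.2614.

subsidy = $33.26 per unit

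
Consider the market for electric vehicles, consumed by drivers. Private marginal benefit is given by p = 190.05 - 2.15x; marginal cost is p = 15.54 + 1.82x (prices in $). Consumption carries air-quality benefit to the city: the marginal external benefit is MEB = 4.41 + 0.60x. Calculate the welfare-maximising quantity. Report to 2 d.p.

Social marginal benefit = demand + MEB = 194.46 - 1.55x.
Set SMB = MC: 194.46 - 1.55x = 15.54 + 1.82x → x* = 53.0920.

x* = 53.09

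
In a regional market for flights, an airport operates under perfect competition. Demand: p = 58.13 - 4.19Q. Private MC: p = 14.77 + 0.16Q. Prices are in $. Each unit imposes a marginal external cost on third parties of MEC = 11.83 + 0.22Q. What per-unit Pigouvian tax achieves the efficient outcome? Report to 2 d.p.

Social marginal cost = private MC + MEC = 26.60 + 0.38Q.
Set SMC = demand: 26.60 + 0.38Q = 58.13 - 4.19Q → Q* = 6.8993.
The Pigouvian tax equals MEC at Q*: 11.83 + 0.22×6.8993 = 13.3478.

tax = $13.35 per unit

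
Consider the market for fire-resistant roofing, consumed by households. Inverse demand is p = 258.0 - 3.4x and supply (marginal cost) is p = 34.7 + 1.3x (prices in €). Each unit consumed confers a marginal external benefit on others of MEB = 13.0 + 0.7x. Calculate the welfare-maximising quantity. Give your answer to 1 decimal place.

Social marginal benefit = demand + MEB = 271.0 - 2.7x.
Set SMB = MC: 271.0 - 2.7x = 34.7 + 1.3x → x* = 59.0750.

x* = 59.1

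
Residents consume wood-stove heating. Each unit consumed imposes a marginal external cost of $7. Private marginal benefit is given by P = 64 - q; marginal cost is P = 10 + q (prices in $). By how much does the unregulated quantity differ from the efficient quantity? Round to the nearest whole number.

Market equilibrium (private): 10 + q = 64 - q → q_m = 27.0000.
Social marginal benefit = demand − MEC = 57 - q.
Set SMB = MC: 57 - q = 10 + q → q* = 23.5000.
Gap = |27.0000 − 23.5000| = 3.5000.

4 units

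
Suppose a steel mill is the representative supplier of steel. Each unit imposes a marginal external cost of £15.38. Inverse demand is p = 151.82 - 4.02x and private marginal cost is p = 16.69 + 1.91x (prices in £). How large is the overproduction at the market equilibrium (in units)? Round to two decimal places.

2.59 units

Market equilibrium (private): 16.69 + 1.91x = 151.82 - 4.02x → x_m = 22.7875.
Social marginal cost = private MC + MEC = 32.07 + 1.91x.
Set SMC = demand: 32.07 + 1.91x = 151.82 - 4.02x → x* = 20.1939.
Gap = |22.7875 − 20.1939| = 2.5936.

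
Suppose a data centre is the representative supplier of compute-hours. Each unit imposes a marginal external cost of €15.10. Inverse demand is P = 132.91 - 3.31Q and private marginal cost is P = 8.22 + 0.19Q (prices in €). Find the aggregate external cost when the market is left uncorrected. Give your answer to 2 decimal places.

€537.95

Market equilibrium (private): 8.22 + 0.19Q = 132.91 - 3.31Q → Q_m = 35.6257.
Total external cost = MEC × Q_m = 15.10 × 35.6257 = 537.9481.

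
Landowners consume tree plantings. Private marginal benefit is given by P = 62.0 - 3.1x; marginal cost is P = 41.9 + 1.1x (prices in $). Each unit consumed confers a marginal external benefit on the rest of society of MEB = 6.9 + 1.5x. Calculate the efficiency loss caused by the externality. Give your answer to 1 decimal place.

DWL = $36.7

Market equilibrium (private): 41.9 + 1.1x = 62.0 - 3.1x → x_m = 4.7857.
Social marginal benefit = demand + MEB = 68.9 - 1.6x.
Set SMB = MC: 68.9 - 1.6x = 41.9 + 1.1x → x* = 10.0000.
Between x* and x_m the wedge SMB − MC runs linearly from 0 to MEB(x_m), so the loss is a triangle.
DWL = ½ × 5.2143 × 14.0786 = 36.7050.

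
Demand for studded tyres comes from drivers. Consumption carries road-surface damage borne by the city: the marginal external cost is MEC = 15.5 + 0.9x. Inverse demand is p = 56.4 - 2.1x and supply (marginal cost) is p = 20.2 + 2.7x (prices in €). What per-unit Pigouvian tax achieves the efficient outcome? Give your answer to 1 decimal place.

tax = €18.8 per unit

Social marginal benefit = demand − MEC = 40.9 - 3.0x.
Set SMB = MC: 40.9 - 3.0x = 20.2 + 2.7x → x* = 3.6316.
The Pigouvian tax equals MEC at x*: 15.5 + 0.9×3.6316 = 18.7684.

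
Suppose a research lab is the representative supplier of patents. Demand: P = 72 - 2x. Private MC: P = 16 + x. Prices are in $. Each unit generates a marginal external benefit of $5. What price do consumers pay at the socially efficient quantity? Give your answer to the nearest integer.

P = $31

Social marginal cost = private MC − MEB = 11 + x.
Set SMC = demand: 11 + x = 72 - 2x → x* = 20.3333.
Consumer price on the demand curve at x*: 72 − 2×20.3333 = 31.3334.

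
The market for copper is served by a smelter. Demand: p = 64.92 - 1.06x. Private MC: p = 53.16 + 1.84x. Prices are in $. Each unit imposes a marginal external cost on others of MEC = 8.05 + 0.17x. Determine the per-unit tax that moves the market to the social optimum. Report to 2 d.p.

tax = $8.26 per unit

Social marginal cost = private MC + MEC = 61.21 + 2.01x.
Set SMC = demand: 61.21 + 2.01x = 64.92 - 1.06x → x* = 1.2085.
The Pigouvian tax equals MEC at x*: 8.05 + 0.17×1.2085 = 8.2554.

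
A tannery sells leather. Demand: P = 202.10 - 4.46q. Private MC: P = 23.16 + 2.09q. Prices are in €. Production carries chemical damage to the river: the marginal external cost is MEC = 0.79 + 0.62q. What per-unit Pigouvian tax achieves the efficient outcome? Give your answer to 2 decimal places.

Social marginal cost = private MC + MEC = 23.95 + 2.71q.
Set SMC = demand: 23.95 + 2.71q = 202.10 - 4.46q → q* = 24.8466.
The Pigouvian tax equals MEC at q*: 0.79 + 0.62×24.8466 = 16.1949.

tax = €16.19 per unit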